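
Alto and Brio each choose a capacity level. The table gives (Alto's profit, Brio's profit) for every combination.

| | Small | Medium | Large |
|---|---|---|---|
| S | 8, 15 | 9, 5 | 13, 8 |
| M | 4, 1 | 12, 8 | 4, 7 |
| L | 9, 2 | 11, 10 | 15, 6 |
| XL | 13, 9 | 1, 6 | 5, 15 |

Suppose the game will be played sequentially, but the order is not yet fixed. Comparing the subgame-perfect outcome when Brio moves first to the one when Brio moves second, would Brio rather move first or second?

first

If Alto leads: Brio's best replies are S→Small, M→Medium, L→Medium, XL→Large; Alto's induced payoffs 8, 12, 11, 5; outcome (M, Medium), payoffs (12, 8).
If Brio leads: Alto's best replies are Small→XL, Medium→M, Large→L; Brio's induced payoffs 9, 8, 6; outcome (XL, Small), payoffs (13, 9).
Brio gets 9 moving first and 8 moving second, so Brio prefers to move first.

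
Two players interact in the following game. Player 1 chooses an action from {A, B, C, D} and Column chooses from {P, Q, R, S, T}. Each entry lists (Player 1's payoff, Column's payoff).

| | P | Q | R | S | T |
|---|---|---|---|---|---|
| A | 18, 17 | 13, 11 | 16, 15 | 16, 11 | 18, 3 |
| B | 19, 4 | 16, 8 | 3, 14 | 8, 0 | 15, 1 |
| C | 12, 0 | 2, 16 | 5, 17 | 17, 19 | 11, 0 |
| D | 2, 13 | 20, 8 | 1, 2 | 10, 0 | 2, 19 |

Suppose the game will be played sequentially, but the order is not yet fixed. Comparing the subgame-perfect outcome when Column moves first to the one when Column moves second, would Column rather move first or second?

first

If Player 1 leads: Column's best replies are A→P, B→R, C→S, D→T; Player 1's induced payoffs 18, 3, 17, 2; outcome (A, P), payoffs (18, 17).
If Column leads: Player 1's best replies are P→B, Q→D, R→A, S→C, T→A; Column's induced payoffs 4, 8, 15, 19, 3; outcome (C, S), payoffs (17, 19).
Column gets 19 moving first and 17 moving second, so Column prefers to move first.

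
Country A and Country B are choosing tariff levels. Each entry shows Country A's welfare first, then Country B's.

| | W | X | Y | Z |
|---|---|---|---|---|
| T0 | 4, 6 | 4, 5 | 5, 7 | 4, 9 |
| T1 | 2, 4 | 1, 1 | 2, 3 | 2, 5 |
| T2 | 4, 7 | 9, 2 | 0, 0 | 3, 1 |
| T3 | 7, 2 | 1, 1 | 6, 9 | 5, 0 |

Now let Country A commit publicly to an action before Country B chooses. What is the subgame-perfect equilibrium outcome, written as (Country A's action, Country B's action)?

Country B best-responds to each possible Country A move:
- T0: BR = Z, leader payoff 4.
- T1: BR = Z, leader payoff 2.
- T2: BR = W, leader payoff 4.
- T3: BR = Y, leader payoff 6.
Maximizing over 4, 2, 4, 6, Country A chooses T3. Subgame-perfect outcome: (T3, Y) with payoffs (6, 9).

(T3, Y)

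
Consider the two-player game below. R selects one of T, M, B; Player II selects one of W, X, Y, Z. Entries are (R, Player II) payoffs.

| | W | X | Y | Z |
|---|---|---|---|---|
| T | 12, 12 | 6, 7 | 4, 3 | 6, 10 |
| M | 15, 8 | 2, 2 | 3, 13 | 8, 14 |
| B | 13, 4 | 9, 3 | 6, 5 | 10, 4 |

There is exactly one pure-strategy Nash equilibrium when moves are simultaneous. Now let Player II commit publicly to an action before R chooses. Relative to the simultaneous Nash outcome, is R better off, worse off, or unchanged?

better off

Solve by backward induction (Player II leads).
- W: BR = M, leader payoff 8.
- X: BR = B, leader payoff 3.
- Y: BR = B, leader payoff 5.
- Z: BR = B, leader payoff 4.
Among 8, 3, 5, 4, the best is 8 at W. Subgame-perfect outcome: (M, W) with payoffs (15, 8).
For the simultaneous game, intersect best replies.
R's best replies: W→M; X→B; Y→B; Z→B.
Player II's best replies: T→W; M→Z; B→Y.
Only (B, Y) has each player best-responding; Nash payoffs (6, 5).
R earns 15 sequentially versus 6 at the Nash outcome: better off.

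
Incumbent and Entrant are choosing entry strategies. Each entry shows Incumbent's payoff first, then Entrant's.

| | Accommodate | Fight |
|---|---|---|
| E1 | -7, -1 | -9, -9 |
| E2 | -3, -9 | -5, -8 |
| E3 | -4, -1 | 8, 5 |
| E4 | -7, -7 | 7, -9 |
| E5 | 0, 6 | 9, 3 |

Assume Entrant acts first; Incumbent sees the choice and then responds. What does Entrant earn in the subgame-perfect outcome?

Solve by backward induction (Entrant leads).
- Accommodate: Incumbent compares -7, -3, -4, -7, 0 and picks E5; Entrant would get 6.
- Fight: Incumbent compares -9, -5, 8, 7, 9 and picks E5; Entrant would get 3.
Among 6, 3, the best is 6 at Accommodate. Subgame-perfect outcome: (E5, Accommodate) with payoffs (0, 6).

6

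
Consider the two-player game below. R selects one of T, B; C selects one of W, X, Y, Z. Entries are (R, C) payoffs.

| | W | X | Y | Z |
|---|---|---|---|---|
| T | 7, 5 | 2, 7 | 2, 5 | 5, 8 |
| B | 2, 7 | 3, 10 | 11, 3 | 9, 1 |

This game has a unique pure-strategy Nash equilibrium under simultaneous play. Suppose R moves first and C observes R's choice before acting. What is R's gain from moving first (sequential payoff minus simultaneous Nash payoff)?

Backward induction with R moving first.
- T → C plays Z (best of 5, 7, 5, 8); R gets 5.
- B → C plays X (best of 7, 10, 3, 1); R gets 3.
Among 5, 3, the best is 5 at T. Subgame-perfect outcome: (T, Z) with payoffs (5, 8).
For the simultaneous game, intersect best replies.
R's best replies: W→T; X→B; Y→B; Z→B.
C's best replies: T→Z; B→X.
Only (B, X) has each player best-responding; Nash payoffs (3, 10).
R's commitment gain: 5 − 3 = 2.

2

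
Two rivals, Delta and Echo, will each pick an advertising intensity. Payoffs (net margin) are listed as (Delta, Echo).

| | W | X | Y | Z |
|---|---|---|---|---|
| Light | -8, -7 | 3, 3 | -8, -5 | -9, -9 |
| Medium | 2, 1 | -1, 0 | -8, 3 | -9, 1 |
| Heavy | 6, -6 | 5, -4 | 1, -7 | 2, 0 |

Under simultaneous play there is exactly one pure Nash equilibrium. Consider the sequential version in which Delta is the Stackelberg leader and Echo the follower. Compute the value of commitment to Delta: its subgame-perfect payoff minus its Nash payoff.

Work backward from Echo's decision.
- Light: Echo compares -7, 3, -5, -9 and picks X; Delta would get 3.
- Medium: Echo compares 1, 0, 3, 1 and picks Y; Delta would get -8.
- Heavy: Echo compares -6, -4, -7, 0 and picks Z; Delta would get 2.
Delta's induced payoffs are 3, -8, 2, so Delta commits to Light. Subgame-perfect outcome: (Light, X) with payoffs (3, 3).
For the simultaneous game, intersect best replies.
Delta's best replies: W→Heavy; X→Heavy; Y→Heavy; Z→Heavy.
Echo's best replies: Light→X; Medium→Y; Heavy→Z.
Only (Heavy, Z) has each player best-responding; Nash payoffs (2, 0).
Delta's commitment gain: 3 − 2 = 1.

1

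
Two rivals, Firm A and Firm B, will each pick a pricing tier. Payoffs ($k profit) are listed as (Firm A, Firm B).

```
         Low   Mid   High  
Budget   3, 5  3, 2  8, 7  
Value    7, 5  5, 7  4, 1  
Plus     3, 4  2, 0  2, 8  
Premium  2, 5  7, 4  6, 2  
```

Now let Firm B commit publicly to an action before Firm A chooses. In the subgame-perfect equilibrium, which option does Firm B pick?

High

Firm A best-responds to each possible Firm B move:
- Low: Firm A compares 3, 7, 3, 2 and picks Value; Firm B would get 5.
- Mid: Firm A compares 3, 5, 2, 7 and picks Premium; Firm B would get 4.
- High: Firm A compares 8, 4, 2, 6 and picks Budget; Firm B would get 7.
Firm B's induced payoffs are 5, 4, 7, so Firm B commits to High. Subgame-perfect outcome: (Budget, High) with payoffs (8, 7).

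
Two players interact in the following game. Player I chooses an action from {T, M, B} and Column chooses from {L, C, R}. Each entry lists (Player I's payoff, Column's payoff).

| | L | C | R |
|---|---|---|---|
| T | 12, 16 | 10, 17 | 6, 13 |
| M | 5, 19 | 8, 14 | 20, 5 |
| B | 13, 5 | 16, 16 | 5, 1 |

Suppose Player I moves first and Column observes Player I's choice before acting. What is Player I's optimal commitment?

B

Solve by backward induction (Player I leads).
- T: BR = C, leader payoff 10.
- M: BR = L, leader payoff 5.
- B: BR = C, leader payoff 16.
Player I's induced payoffs are 10, 5, 16, so Player I commits to B. Subgame-perfect outcome: (B, C) with payoffs (16, 16).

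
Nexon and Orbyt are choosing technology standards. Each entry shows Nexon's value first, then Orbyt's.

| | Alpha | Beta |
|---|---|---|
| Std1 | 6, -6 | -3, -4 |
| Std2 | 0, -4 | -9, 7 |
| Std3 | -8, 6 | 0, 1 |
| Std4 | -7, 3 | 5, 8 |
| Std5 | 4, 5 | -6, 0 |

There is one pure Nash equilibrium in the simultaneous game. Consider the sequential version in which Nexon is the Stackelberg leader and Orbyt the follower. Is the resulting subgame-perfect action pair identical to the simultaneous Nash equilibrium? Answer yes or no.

Backward induction with Nexon moving first.
- Std1: BR = Beta, leader payoff -3.
- Std2: BR = Beta, leader payoff -9.
- Std3: BR = Alpha, leader payoff -8.
- Std4: BR = Beta, leader payoff 5.
- Std5: BR = Alpha, leader payoff 4.
Maximizing over -3, -9, -8, 5, 4, Nexon chooses Std4. Subgame-perfect outcome: (Std4, Beta) with payoffs (5, 8).
Under simultaneous play:
Nexon's best replies: Alpha→Std1; Beta→Std4.
Orbyt's best replies: Std1→Beta; Std2→Beta; Std3→Alpha; Std4→Beta; Std5→Alpha.
The unique mutual best reply is (Std4, Beta), giving (5, 8).
Sequential outcome (Std4, Beta) coincides with the Nash profile (Std4, Beta).

yes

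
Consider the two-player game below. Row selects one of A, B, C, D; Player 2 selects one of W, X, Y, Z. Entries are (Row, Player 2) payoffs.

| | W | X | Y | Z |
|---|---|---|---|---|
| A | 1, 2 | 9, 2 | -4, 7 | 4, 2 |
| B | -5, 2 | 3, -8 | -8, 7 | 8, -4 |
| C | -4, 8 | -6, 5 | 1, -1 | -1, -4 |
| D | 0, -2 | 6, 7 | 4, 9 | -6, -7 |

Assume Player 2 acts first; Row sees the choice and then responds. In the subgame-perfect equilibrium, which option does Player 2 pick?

Y

Row best-responds to each possible Player 2 move:
- W → Row plays A (best of 1, -5, -4, 0); Player 2 gets 2.
- X → Row plays A (best of 9, 3, -6, 6); Player 2 gets 2.
- Y → Row plays D (best of -4, -8, 1, 4); Player 2 gets 9.
- Z → Row plays B (best of 4, 8, -1, -6); Player 2 gets -4.
Among 2, 2, 9, -4, the best is 9 at Y. Subgame-perfect outcome: (D, Y) with payoffs (4, 9).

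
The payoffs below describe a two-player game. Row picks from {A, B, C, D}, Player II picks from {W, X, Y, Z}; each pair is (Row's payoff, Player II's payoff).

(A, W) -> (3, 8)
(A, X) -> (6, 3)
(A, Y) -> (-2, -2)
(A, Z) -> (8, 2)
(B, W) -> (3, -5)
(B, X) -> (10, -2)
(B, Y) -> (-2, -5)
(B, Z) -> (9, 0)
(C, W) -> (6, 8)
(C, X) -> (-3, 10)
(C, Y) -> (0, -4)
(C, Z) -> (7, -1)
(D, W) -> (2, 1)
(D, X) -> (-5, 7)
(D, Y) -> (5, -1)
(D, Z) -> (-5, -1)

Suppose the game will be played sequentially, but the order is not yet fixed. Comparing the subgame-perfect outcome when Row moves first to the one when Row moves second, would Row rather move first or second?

first

If Row leads: Player II's best replies are A→W, B→Z, C→X, D→X; Row's induced payoffs 3, 9, -3, -5; outcome (B, Z), payoffs (9, 0).
If Player II leads: Row's best replies are W→C, X→B, Y→D, Z→B; Player II's induced payoffs 8, -2, -1, 0; outcome (C, W), payoffs (6, 8).
Row gets 9 moving first and 6 moving second, so Row prefers to move first.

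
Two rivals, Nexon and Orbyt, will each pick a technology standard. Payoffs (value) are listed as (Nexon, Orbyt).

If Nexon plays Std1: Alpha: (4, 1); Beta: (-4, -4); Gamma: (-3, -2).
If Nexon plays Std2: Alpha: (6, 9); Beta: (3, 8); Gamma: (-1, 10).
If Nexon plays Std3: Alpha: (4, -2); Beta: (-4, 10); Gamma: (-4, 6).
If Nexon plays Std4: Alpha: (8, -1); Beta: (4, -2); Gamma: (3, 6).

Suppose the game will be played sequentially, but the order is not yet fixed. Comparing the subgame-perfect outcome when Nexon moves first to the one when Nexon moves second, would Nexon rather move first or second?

If Nexon leads: Orbyt's best replies are Std1→Alpha, Std2→Gamma, Std3→Beta, Std4→Gamma; Nexon's induced payoffs 4, -1, -4, 3; outcome (Std1, Alpha), payoffs (4, 1).
If Orbyt leads: Nexon's best replies are Alpha→Std4, Beta→Std4, Gamma→Std4; Orbyt's induced payoffs -1, -2, 6; outcome (Std4, Gamma), payoffs (3, 6).
Nexon gets 4 moving first and 3 moving second, so Nexon prefers to move first.

first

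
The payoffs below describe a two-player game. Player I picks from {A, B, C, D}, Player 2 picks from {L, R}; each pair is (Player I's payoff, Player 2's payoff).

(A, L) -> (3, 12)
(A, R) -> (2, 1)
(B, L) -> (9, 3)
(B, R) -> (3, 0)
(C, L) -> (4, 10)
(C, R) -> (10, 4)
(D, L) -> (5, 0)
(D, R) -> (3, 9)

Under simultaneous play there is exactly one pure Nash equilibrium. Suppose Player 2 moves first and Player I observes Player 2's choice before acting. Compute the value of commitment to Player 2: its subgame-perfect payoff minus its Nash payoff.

Solve by backward induction (Player 2 leads).
- L: BR = B, leader payoff 3.
- R: BR = C, leader payoff 4.
Among 3, 4, the best is 4 at R. Subgame-perfect outcome: (C, R) with payoffs (10, 4).
For the simultaneous game, intersect best replies.
Player I's best replies: L→B; R→C.
Player 2's best replies: A→L; B→L; C→L; D→R.
The unique mutual best reply is (B, L), giving (9, 3).
Player 2's commitment gain: 4 − 3 = 1.

1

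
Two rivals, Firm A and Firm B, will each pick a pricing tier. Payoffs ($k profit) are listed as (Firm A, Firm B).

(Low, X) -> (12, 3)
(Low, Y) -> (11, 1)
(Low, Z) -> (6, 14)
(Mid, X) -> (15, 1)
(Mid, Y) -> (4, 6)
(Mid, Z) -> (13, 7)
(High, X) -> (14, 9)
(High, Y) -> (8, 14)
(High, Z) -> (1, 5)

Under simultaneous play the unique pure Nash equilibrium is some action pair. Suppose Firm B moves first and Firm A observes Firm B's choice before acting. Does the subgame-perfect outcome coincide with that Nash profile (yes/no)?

yes

Firm A best-responds to each possible Firm B move:
- X → Firm A plays Mid (best of 12, 15, 14); Firm B gets 1.
- Y → Firm A plays Low (best of 11, 4, 8); Firm B gets 1.
- Z → Firm A plays Mid (best of 6, 13, 1); Firm B gets 7.
Firm B's induced payoffs are 1, 1, 7, so Firm B commits to Z. Subgame-perfect outcome: (Mid, Z) with payoffs (13, 7).
For the simultaneous game, intersect best replies.
Firm A's best replies: X→Mid; Y→Low; Z→Mid.
Firm B's best replies: Low→Z; Mid→Z; High→Y.
Only (Mid, Z) has each player best-responding; Nash payoffs (13, 7).
Sequential outcome (Mid, Z) coincides with the Nash profile (Mid, Z).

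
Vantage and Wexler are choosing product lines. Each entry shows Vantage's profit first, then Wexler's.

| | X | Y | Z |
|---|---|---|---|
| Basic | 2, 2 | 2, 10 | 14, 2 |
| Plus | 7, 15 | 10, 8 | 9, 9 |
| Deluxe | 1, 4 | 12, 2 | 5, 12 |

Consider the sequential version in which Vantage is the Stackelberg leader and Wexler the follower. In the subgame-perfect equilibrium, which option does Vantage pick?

Solve by backward induction (Vantage leads).
- Basic: BR = Y, leader payoff 2.
- Plus: BR = X, leader payoff 7.
- Deluxe: BR = Z, leader payoff 5.
Maximizing over 2, 7, 5, Vantage chooses Plus. Subgame-perfect outcome: (Plus, X) with payoffs (7, 15).

Plus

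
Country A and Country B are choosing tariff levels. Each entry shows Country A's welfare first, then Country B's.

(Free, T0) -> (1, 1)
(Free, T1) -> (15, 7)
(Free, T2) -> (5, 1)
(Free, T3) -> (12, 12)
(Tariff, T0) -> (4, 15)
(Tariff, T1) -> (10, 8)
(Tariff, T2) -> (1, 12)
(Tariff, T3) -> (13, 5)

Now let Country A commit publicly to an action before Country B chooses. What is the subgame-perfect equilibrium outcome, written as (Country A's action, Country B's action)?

(Free, T3)

Solve by backward induction (Country A leads).
- Free → Country B plays T3 (best of 1, 7, 1, 12); Country A gets 12.
- Tariff → Country B plays T0 (best of 15, 8, 12, 5); Country A gets 4.
Maximizing over 12, 4, Country A chooses Free. Subgame-perfect outcome: (Free, T3) with payoffs (12, 12).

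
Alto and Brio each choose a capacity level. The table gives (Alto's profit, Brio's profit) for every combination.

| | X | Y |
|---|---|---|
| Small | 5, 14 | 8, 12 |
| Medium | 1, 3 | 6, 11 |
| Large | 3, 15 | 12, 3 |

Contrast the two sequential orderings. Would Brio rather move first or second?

first

If Alto leads: Brio's best replies are Small→X, Medium→Y, Large→X; Alto's induced payoffs 5, 6, 3; outcome (Medium, Y), payoffs (6, 11).
If Brio leads: Alto's best replies are X→Small, Y→Large; Brio's induced payoffs 14, 3; outcome (Small, X), payoffs (5, 14).
Brio gets 14 moving first and 11 moving second, so Brio prefers to move first.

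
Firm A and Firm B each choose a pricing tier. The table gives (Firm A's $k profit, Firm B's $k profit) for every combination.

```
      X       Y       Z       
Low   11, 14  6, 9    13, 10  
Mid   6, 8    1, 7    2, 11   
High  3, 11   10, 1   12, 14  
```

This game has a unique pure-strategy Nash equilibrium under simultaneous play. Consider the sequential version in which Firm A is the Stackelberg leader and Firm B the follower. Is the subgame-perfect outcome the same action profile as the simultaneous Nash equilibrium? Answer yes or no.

Firm B best-responds to each possible Firm A move:
- Low: Firm B compares 14, 9, 10 and picks X; Firm A would get 11.
- Mid: Firm B compares 8, 7, 11 and picks Z; Firm A would get 2.
- High: Firm B compares 11, 1, 14 and picks Z; Firm A would get 12.
Among 11, 2, 12, the best is 12 at High. Subgame-perfect outcome: (High, Z) with payoffs (12, 14).
Under simultaneous play:
Firm A's best replies: X→Low; Y→High; Z→Low.
Firm B's best replies: Low→X; Mid→Z; High→Z.
Only (Low, X) has each player best-responding; Nash payoffs (11, 14).
Sequential outcome (High, Z) differs from the Nash profile (Low, X).

no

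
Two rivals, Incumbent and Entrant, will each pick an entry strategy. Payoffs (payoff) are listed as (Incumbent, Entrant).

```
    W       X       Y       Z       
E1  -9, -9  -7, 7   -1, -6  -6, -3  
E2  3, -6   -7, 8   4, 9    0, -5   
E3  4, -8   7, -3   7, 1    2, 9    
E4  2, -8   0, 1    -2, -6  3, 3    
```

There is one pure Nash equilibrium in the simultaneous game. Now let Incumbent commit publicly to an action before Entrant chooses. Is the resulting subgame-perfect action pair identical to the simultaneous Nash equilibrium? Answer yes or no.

Work backward from Entrant's decision.
- E1: Entrant compares -9, 7, -6, -3 and picks X; Incumbent would get -7.
- E2: Entrant compares -6, 8, 9, -5 and picks Y; Incumbent would get 4.
- E3: Entrant compares -8, -3, 1, 9 and picks Z; Incumbent would get 2.
- E4: Entrant compares -8, 1, -6, 3 and picks Z; Incumbent would get 3.
Among -7, 4, 2, 3, the best is 4 at E2. Subgame-perfect outcome: (E2, Y) with payoffs (4, 9).
Under simultaneous play:
Incumbent's best replies: W→E3; X→E3; Y→E3; Z→E4.
Entrant's best replies: E1→X; E2→Y; E3→Z; E4→Z.
Only (E4, Z) has each player best-responding; Nash payoffs (3, 3).
Sequential outcome (E2, Y) differs from the Nash profile (E4, Z).

no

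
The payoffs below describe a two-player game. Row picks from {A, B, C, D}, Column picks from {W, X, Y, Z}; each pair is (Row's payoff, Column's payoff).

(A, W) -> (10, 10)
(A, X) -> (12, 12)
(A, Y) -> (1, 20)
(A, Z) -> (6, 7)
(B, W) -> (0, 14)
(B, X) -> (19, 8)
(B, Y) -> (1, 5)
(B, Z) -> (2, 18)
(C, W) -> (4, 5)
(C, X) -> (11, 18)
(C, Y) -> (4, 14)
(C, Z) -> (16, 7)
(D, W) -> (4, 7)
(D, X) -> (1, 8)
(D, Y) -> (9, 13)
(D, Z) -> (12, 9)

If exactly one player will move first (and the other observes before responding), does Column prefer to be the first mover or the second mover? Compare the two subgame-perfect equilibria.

second

If Row leads: Column's best replies are A→Y, B→Z, C→X, D→Y; Row's induced payoffs 1, 2, 11, 9; outcome (C, X), payoffs (11, 18).
If Column leads: Row's best replies are W→A, X→B, Y→D, Z→C; Column's induced payoffs 10, 8, 13, 7; outcome (D, Y), payoffs (9, 13).
Column gets 13 moving first and 18 moving second, so Column prefers to move second.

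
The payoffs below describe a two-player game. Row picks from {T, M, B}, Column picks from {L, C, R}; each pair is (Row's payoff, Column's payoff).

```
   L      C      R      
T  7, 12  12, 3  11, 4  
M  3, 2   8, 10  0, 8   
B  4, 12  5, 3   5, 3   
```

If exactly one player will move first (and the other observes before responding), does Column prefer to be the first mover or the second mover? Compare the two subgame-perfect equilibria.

If Row leads: Column's best replies are T→L, M→C, B→L; Row's induced payoffs 7, 8, 4; outcome (M, C), payoffs (8, 10).
If Column leads: Row's best replies are L→T, C→T, R→T; Column's induced payoffs 12, 3, 4; outcome (T, L), payoffs (7, 12).
Column gets 12 moving first and 10 moving second, so Column prefers to move first.

first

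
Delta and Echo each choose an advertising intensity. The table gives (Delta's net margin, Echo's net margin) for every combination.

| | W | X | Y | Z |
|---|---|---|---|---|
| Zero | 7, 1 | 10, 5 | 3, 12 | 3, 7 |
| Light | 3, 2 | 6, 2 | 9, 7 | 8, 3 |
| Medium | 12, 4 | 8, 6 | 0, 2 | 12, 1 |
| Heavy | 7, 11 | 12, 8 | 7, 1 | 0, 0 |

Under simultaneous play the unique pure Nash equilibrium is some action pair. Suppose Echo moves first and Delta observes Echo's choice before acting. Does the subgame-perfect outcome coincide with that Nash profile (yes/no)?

Backward induction with Echo moving first.
- W: Delta compares 7, 3, 12, 7 and picks Medium; Echo would get 4.
- X: Delta compares 10, 6, 8, 12 and picks Heavy; Echo would get 8.
- Y: Delta compares 3, 9, 0, 7 and picks Light; Echo would get 7.
- Z: Delta compares 3, 8, 12, 0 and picks Medium; Echo would get 1.
Maximizing over 4, 8, 7, 1, Echo chooses X. Subgame-perfect outcome: (Heavy, X) with payoffs (12, 8).
For the simultaneous game, intersect best replies.
Delta's best replies: W→Medium; X→Heavy; Y→Light; Z→Medium.
Echo's best replies: Zero→Y; Light→Y; Medium→X; Heavy→W.
Only (Light, Y) has each player best-responding; Nash payoffs (9, 7).
Sequential outcome (Heavy, X) differs from the Nash profile (Light, Y).

no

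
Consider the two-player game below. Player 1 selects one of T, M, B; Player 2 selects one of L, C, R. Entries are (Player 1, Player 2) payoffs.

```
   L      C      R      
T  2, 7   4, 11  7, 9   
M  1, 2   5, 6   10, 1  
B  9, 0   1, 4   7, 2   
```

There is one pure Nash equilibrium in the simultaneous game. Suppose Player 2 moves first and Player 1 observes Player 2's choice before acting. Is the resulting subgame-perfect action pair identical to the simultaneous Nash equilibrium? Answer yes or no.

yes

Solve by backward induction (Player 2 leads).
- L: Player 1 compares 2, 1, 9 and picks B; Player 2 would get 0.
- C: Player 1 compares 4, 5, 1 and picks M; Player 2 would get 6.
- R: Player 1 compares 7, 10, 7 and picks M; Player 2 would get 1.
Among 0, 6, 1, the best is 6 at C. Subgame-perfect outcome: (M, C) with payoffs (5, 6).
Under simultaneous play:
Player 1's best replies: L→B; C→M; R→M.
Player 2's best replies: T→C; M→C; B→C.
Only (M, C) has each player best-responding; Nash payoffs (5, 6).
Sequential outcome (M, C) coincides with the Nash profile (M, C).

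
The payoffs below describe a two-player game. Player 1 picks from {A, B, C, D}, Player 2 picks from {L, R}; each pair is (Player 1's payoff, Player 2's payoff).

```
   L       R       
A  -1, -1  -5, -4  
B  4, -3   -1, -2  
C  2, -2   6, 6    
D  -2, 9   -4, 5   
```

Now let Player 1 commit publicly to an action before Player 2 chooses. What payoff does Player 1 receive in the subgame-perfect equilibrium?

Solve by backward induction (Player 1 leads).
- A: BR = L, leader payoff -1.
- B: BR = R, leader payoff -1.
- C: BR = R, leader payoff 6.
- D: BR = L, leader payoff -2.
Player 1's induced payoffs are -1, -1, 6, -2, so Player 1 commits to C. Subgame-perfect outcome: (C, R) with payoffs (6, 6).

6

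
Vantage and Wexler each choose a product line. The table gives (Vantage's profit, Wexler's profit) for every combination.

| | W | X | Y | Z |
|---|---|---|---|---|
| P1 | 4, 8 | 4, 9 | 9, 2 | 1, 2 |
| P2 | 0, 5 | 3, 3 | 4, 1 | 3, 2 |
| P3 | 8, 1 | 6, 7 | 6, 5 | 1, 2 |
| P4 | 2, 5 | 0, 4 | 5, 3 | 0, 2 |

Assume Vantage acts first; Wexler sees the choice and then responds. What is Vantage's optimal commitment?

P3

Work backward from Wexler's decision.
- P1 → Wexler plays X (best of 8, 9, 2, 2); Vantage gets 4.
- P2 → Wexler plays W (best of 5, 3, 1, 2); Vantage gets 0.
- P3 → Wexler plays X (best of 1, 7, 5, 2); Vantage gets 6.
- P4 → Wexler plays W (best of 5, 4, 3, 2); Vantage gets 2.
Vantage's induced payoffs are 4, 0, 6, 2, so Vantage commits to P3. Subgame-perfect outcome: (P3, X) with payoffs (6, 7).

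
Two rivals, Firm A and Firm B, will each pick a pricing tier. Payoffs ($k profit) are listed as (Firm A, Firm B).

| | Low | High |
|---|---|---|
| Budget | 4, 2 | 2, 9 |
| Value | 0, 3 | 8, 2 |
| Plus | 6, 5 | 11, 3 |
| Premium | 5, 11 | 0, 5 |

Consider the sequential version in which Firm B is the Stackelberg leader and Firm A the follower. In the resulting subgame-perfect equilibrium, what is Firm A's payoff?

Solve by backward induction (Firm B leads).
- Low: Firm A compares 4, 0, 6, 5 and picks Plus; Firm B would get 5.
- High: Firm A compares 2, 8, 11, 0 and picks Plus; Firm B would get 3.
Among 5, 3, the best is 5 at Low. Subgame-perfect outcome: (Plus, Low) with payoffs (6, 5).

6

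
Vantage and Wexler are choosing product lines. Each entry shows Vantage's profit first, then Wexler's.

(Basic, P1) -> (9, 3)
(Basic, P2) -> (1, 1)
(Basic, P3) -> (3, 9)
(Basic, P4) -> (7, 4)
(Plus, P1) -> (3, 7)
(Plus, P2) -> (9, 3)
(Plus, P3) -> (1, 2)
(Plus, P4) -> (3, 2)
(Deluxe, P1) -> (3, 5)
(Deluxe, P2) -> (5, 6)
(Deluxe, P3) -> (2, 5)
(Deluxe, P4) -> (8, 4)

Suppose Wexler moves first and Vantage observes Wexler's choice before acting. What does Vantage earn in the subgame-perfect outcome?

3

Solve by backward induction (Wexler leads).
- P1: BR = Basic, leader payoff 3.
- P2: BR = Plus, leader payoff 3.
- P3: BR = Basic, leader payoff 9.
- P4: BR = Deluxe, leader payoff 4.
Maximizing over 3, 3, 9, 4, Wexler chooses P3. Subgame-perfect outcome: (Basic, P3) with payoffs (3, 9).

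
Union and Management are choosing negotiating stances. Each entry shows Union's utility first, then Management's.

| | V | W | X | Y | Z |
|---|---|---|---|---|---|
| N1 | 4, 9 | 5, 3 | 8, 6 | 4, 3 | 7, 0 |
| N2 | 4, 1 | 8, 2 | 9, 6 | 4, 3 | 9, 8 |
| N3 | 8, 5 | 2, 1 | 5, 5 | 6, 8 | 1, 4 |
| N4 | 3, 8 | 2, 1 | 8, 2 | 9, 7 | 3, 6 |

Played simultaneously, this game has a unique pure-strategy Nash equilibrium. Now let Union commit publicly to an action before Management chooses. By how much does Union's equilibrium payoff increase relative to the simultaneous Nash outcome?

0

Management best-responds to each possible Union move:
- N1: Management compares 9, 3, 6, 3, 0 and picks V; Union would get 4.
- N2: Management compares 1, 2, 6, 3, 8 and picks Z; Union would get 9.
- N3: Management compares 5, 1, 5, 8, 4 and picks Y; Union would get 6.
- N4: Management compares 8, 1, 2, 7, 6 and picks V; Union would get 3.
Among 4, 9, 6, 3, the best is 9 at N2. Subgame-perfect outcome: (N2, Z) with payoffs (9, 8).
Now find the simultaneous Nash equilibrium.
Union's best replies: V→N3; W→N2; X→N2; Y→N4; Z→N2.
Management's best replies: N1→V; N2→Z; N3→Y; N4→V.
Only (N2, Z) has each player best-responding; Nash payoffs (9, 8).
Union's commitment gain: 9 − 9 = 0.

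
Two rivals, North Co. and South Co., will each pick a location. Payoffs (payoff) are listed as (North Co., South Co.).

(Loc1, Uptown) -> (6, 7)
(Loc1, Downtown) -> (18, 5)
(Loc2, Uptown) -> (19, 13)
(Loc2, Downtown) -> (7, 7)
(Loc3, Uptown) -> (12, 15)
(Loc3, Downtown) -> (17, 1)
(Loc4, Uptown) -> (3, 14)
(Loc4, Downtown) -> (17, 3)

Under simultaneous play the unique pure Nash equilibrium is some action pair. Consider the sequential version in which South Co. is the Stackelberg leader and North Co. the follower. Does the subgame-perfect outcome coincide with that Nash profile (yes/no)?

yes

Backward induction with South Co. moving first.
- Uptown → North Co. plays Loc2 (best of 6, 19, 12, 3); South Co. gets 13.
- Downtown → North Co. plays Loc1 (best of 18, 7, 17, 17); South Co. gets 5.
South Co.'s induced payoffs are 13, 5, so South Co. commits to Uptown. Subgame-perfect outcome: (Loc2, Uptown) with payoffs (19, 13).
Under simultaneous play:
North Co.'s best replies: Uptown→Loc2; Downtown→Loc1.
South Co.'s best replies: Loc1→Uptown; Loc2→Uptown; Loc3→Uptown; Loc4→Uptown.
Only (Loc2, Uptown) has each player best-responding; Nash payoffs (19, 13).
Sequential outcome (Loc2, Uptown) coincides with the Nash profile (Loc2, Uptown).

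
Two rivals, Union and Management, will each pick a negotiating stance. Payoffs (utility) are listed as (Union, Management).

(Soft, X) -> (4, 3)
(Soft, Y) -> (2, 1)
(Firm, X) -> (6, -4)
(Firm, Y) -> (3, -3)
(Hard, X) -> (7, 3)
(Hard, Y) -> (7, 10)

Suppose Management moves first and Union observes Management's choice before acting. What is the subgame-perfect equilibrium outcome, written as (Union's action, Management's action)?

(Hard, Y)

Backward induction with Management moving first.
- X: BR = Hard, leader payoff 3.
- Y: BR = Hard, leader payoff 10.
Maximizing over 3, 10, Management chooses Y. Subgame-perfect outcome: (Hard, Y) with payoffs (7, 10).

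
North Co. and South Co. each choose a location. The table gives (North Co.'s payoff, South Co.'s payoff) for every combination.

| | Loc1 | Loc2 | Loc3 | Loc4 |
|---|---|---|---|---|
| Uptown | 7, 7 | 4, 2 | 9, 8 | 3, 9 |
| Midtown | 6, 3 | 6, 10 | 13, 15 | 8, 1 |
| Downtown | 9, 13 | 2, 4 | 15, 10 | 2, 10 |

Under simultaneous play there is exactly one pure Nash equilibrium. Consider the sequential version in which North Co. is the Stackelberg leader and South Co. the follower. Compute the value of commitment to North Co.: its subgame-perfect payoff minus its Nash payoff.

South Co. best-responds to each possible North Co. move:
- Uptown → South Co. plays Loc4 (best of 7, 2, 8, 9); North Co. gets 3.
- Midtown → South Co. plays Loc3 (best of 3, 10, 15, 1); North Co. gets 13.
- Downtown → South Co. plays Loc1 (best of 13, 4, 10, 10); North Co. gets 9.
Among 3, 13, 9, the best is 13 at Midtown. Subgame-perfect outcome: (Midtown, Loc3) with payoffs (13, 15).
Now find the simultaneous Nash equilibrium.
North Co.'s best replies: Loc1→Downtown; Loc2→Midtown; Loc3→Downtown; Loc4→Midtown.
South Co.'s best replies: Uptown→Loc4; Midtown→Loc3; Downtown→Loc1.
Only (Downtown, Loc1) has each player best-responding; Nash payoffs (9, 13).
North Co.'s commitment gain: 13 − 9 = 4.

4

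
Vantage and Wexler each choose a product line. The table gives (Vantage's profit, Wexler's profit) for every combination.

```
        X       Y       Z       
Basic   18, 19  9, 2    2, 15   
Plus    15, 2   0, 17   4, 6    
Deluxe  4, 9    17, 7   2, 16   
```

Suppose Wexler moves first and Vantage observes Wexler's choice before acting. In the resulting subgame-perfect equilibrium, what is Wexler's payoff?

19

Backward induction with Wexler moving first.
- X: BR = Basic, leader payoff 19.
- Y: BR = Deluxe, leader payoff 7.
- Z: BR = Plus, leader payoff 6.
Wexler's induced payoffs are 19, 7, 6, so Wexler commits to X. Subgame-perfect outcome: (Basic, X) with payoffs (18, 19).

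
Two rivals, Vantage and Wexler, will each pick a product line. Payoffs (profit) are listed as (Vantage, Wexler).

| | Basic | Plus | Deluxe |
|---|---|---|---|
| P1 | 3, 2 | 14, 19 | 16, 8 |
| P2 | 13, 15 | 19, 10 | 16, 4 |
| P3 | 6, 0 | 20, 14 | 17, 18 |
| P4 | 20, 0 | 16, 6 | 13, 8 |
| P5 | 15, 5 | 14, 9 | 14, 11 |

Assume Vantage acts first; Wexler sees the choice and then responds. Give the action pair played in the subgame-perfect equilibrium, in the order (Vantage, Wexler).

Solve by backward induction (Vantage leads).
- P1 → Wexler plays Plus (best of 2, 19, 8); Vantage gets 14.
- P2 → Wexler plays Basic (best of 15, 10, 4); Vantage gets 13.
- P3 → Wexler plays Deluxe (best of 0, 14, 18); Vantage gets 17.
- P4 → Wexler plays Deluxe (best of 0, 6, 8); Vantage gets 13.
- P5 → Wexler plays Deluxe (best of 5, 9, 11); Vantage gets 14.
Maximizing over 14, 13, 17, 13, 14, Vantage chooses P3. Subgame-perfect outcome: (P3, Deluxe) with payoffs (17, 18).

(P3, Deluxe)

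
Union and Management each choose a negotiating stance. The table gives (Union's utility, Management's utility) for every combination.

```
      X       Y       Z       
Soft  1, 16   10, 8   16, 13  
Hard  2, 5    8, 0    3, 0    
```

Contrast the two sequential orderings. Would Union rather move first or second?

second

If Union leads: Management's best replies are Soft→X, Hard→X; Union's induced payoffs 1, 2; outcome (Hard, X), payoffs (2, 5).
If Management leads: Union's best replies are X→Hard, Y→Soft, Z→Soft; Management's induced payoffs 5, 8, 13; outcome (Soft, Z), payoffs (16, 13).
Union gets 2 moving first and 16 moving second, so Union prefers to move second.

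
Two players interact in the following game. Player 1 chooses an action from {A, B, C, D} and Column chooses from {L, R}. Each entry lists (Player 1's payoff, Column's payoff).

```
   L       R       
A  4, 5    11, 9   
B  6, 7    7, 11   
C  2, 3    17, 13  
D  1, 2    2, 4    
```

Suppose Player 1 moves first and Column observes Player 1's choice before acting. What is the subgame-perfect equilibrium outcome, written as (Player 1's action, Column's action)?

(C, R)

Work backward from Column's decision.
- A → Column plays R (best of 5, 9); Player 1 gets 11.
- B → Column plays R (best of 7, 11); Player 1 gets 7.
- C → Column plays R (best of 3, 13); Player 1 gets 17.
- D → Column plays R (best of 2, 4); Player 1 gets 2.
Maximizing over 11, 7, 17, 2, Player 1 chooses C. Subgame-perfect outcome: (C, R) with payoffs (17, 13).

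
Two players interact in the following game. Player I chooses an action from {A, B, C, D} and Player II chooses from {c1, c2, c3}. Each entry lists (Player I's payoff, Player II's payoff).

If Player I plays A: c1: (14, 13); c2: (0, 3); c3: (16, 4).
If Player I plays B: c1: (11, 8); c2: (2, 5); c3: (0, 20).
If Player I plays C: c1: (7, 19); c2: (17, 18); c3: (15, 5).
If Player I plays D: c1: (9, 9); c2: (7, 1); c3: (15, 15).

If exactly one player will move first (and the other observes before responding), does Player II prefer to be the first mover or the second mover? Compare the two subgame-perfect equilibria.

first

If Player I leads: Player II's best replies are A→c1, B→c3, C→c1, D→c3; Player I's induced payoffs 14, 0, 7, 15; outcome (D, c3), payoffs (15, 15).
If Player II leads: Player I's best replies are c1→A, c2→C, c3→A; Player II's induced payoffs 13, 18, 4; outcome (C, c2), payoffs (17, 18).
Player II gets 18 moving first and 15 moving second, so Player II prefers to move first.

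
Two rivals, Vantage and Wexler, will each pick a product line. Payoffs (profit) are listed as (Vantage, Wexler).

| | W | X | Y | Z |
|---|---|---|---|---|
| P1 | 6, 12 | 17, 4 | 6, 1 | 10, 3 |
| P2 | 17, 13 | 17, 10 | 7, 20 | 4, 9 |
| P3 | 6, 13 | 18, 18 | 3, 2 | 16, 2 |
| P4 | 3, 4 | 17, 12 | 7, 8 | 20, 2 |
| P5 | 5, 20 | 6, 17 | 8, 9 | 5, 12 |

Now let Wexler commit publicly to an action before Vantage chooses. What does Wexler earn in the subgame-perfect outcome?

18

Backward induction with Wexler moving first.
- W: BR = P2, leader payoff 13.
- X: BR = P3, leader payoff 18.
- Y: BR = P5, leader payoff 9.
- Z: BR = P4, leader payoff 2.
Maximizing over 13, 18, 9, 2, Wexler chooses X. Subgame-perfect outcome: (P3, X) with payoffs (18, 18).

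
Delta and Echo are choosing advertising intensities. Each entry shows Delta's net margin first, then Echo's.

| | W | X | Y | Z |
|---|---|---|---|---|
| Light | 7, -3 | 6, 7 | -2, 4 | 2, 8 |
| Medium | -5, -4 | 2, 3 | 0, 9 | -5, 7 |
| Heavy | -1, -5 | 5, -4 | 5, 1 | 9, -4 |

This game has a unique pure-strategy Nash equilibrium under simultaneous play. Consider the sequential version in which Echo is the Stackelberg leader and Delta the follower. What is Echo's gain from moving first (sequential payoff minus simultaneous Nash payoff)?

6

Delta best-responds to each possible Echo move:
- W: Delta compares 7, -5, -1 and picks Light; Echo would get -3.
- X: Delta compares 6, 2, 5 and picks Light; Echo would get 7.
- Y: Delta compares -2, 0, 5 and picks Heavy; Echo would get 1.
- Z: Delta compares 2, -5, 9 and picks Heavy; Echo would get -4.
Echo's induced payoffs are -3, 7, 1, -4, so Echo commits to X. Subgame-perfect outcome: (Light, X) with payoffs (6, 7).
Under simultaneous play:
Delta's best replies: W→Light; X→Light; Y→Heavy; Z→Heavy.
Echo's best replies: Light→Z; Medium→Y; Heavy→Y.
Only (Heavy, Y) has each player best-responding; Nash payoffs (5, 1).
Echo's commitment gain: 7 − 1 = 6.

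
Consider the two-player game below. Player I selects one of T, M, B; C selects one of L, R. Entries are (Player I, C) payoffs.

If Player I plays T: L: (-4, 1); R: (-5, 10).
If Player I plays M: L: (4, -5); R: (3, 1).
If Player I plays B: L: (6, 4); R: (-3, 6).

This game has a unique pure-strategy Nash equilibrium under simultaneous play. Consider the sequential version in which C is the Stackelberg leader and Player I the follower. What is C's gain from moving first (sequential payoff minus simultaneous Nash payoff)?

Backward induction with C moving first.
- L: BR = B, leader payoff 4.
- R: BR = M, leader payoff 1.
C's induced payoffs are 4, 1, so C commits to L. Subgame-perfect outcome: (B, L) with payoffs (6, 4).
Now find the simultaneous Nash equilibrium.
Player I's best replies: L→B; R→M.
C's best replies: T→R; M→R; B→R.
The unique mutual best reply is (M, R), giving (3, 1).
C's commitment gain: 4 − 1 = 3.

3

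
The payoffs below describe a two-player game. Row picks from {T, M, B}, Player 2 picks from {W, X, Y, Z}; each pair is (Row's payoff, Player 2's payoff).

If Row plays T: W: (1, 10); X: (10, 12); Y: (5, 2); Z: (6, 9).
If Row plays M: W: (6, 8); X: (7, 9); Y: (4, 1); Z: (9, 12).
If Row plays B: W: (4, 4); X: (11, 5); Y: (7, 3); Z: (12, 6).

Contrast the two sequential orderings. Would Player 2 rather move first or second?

first

If Row leads: Player 2's best replies are T→X, M→Z, B→Z; Row's induced payoffs 10, 9, 12; outcome (B, Z), payoffs (12, 6).
If Player 2 leads: Row's best replies are W→M, X→B, Y→B, Z→B; Player 2's induced payoffs 8, 5, 3, 6; outcome (M, W), payoffs (6, 8).
Player 2 gets 8 moving first and 6 moving second, so Player 2 prefers to move first.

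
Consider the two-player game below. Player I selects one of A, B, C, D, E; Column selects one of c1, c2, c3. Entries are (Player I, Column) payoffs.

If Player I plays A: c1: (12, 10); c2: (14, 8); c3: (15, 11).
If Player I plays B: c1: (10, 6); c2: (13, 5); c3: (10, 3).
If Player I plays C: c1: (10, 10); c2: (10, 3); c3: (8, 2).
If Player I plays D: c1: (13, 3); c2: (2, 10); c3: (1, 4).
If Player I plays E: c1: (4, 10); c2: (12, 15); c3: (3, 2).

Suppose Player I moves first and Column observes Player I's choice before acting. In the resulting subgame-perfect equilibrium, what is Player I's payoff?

15

Backward induction with Player I moving first.
- A → Column plays c3 (best of 10, 8, 11); Player I gets 15.
- B → Column plays c1 (best of 6, 5, 3); Player I gets 10.
- C → Column plays c1 (best of 10, 3, 2); Player I gets 10.
- D → Column plays c2 (best of 3, 10, 4); Player I gets 2.
- E → Column plays c2 (best of 10, 15, 2); Player I gets 12.
Among 15, 10, 10, 2, 12, the best is 15 at A. Subgame-perfect outcome: (A, c3) with payoffs (15, 11).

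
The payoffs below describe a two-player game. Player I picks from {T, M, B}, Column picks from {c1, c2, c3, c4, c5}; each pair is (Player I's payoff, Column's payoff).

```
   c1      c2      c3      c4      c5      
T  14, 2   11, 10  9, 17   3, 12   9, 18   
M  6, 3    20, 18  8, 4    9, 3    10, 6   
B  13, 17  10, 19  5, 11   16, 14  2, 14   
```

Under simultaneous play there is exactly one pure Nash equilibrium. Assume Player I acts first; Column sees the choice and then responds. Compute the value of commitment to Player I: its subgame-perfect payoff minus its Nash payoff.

Column best-responds to each possible Player I move:
- T → Column plays c5 (best of 2, 10, 17, 12, 18); Player I gets 9.
- M → Column plays c2 (best of 3, 18, 4, 3, 6); Player I gets 20.
- B → Column plays c2 (best of 17, 19, 11, 14, 14); Player I gets 10.
Player I's induced payoffs are 9, 20, 10, so Player I commits to M. Subgame-perfect outcome: (M, c2) with payoffs (20, 18).
Under simultaneous play:
Player I's best replies: c1→T; c2→M; c3→T; c4→B; c5→M.
Column's best replies: T→c5; M→c2; B→c2.
Only (M, c2) has each player best-responding; Nash payoffs (20, 18).
Player I's commitment gain: 20 − 20 = 0.

0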